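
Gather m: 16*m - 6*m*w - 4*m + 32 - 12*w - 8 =m*(12 - 6*w) - 12*w + 24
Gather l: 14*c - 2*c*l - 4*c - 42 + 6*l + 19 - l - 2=10*c + l*(5 - 2*c) - 25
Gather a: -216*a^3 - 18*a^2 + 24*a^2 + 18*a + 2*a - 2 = -216*a^3 + 6*a^2 + 20*a - 2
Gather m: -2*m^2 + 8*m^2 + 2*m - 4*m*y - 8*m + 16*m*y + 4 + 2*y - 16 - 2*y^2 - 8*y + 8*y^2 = 6*m^2 + m*(12*y - 6) + 6*y^2 - 6*y - 12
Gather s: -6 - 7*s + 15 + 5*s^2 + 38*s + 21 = 5*s^2 + 31*s + 30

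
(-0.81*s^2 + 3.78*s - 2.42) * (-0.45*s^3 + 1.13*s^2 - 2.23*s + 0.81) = 0.3645*s^5 - 2.6163*s^4 + 7.1667*s^3 - 11.8201*s^2 + 8.4584*s - 1.9602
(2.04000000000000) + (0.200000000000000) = 2.24000000000000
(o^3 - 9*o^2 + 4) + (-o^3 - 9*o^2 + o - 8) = -18*o^2 + o - 4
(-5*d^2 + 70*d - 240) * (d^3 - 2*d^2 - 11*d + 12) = -5*d^5 + 80*d^4 - 325*d^3 - 350*d^2 + 3480*d - 2880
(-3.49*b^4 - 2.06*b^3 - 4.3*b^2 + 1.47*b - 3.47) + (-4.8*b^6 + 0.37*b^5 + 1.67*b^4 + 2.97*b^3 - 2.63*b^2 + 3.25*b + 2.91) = -4.8*b^6 + 0.37*b^5 - 1.82*b^4 + 0.91*b^3 - 6.93*b^2 + 4.72*b - 0.56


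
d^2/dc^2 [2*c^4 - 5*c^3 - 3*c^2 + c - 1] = 24*c^2 - 30*c - 6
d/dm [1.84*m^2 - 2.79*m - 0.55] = 3.68*m - 2.79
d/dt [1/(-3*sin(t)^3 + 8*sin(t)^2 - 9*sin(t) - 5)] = (9*sin(t)^2 - 16*sin(t) + 9)*cos(t)/(3*sin(t)^3 - 8*sin(t)^2 + 9*sin(t) + 5)^2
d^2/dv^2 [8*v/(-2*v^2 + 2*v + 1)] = 32*(2*v*(2*v - 1)^2 + (3*v - 1)*(-2*v^2 + 2*v + 1))/(-2*v^2 + 2*v + 1)^3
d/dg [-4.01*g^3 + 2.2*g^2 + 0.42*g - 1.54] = -12.03*g^2 + 4.4*g + 0.42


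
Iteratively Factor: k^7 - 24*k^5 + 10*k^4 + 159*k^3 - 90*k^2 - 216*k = (k)*(k^6 - 24*k^4 + 10*k^3 + 159*k^2 - 90*k - 216) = k*(k - 3)*(k^5 + 3*k^4 - 15*k^3 - 35*k^2 + 54*k + 72) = k*(k - 3)*(k + 1)*(k^4 + 2*k^3 - 17*k^2 - 18*k + 72) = k*(k - 3)^2*(k + 1)*(k^3 + 5*k^2 - 2*k - 24) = k*(k - 3)^2*(k - 2)*(k + 1)*(k^2 + 7*k + 12) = k*(k - 3)^2*(k - 2)*(k + 1)*(k + 4)*(k + 3)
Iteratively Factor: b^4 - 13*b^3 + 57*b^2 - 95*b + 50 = (b - 1)*(b^3 - 12*b^2 + 45*b - 50) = (b - 5)*(b - 1)*(b^2 - 7*b + 10) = (b - 5)^2*(b - 1)*(b - 2)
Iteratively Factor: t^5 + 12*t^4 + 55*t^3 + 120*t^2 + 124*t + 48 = (t + 2)*(t^4 + 10*t^3 + 35*t^2 + 50*t + 24) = (t + 1)*(t + 2)*(t^3 + 9*t^2 + 26*t + 24) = (t + 1)*(t + 2)^2*(t^2 + 7*t + 12) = (t + 1)*(t + 2)^2*(t + 4)*(t + 3)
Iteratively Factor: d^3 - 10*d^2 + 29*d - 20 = (d - 4)*(d^2 - 6*d + 5) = (d - 4)*(d - 1)*(d - 5)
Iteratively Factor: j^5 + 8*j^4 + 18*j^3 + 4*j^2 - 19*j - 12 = (j + 4)*(j^4 + 4*j^3 + 2*j^2 - 4*j - 3) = (j + 1)*(j + 4)*(j^3 + 3*j^2 - j - 3) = (j + 1)^2*(j + 4)*(j^2 + 2*j - 3) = (j + 1)^2*(j + 3)*(j + 4)*(j - 1)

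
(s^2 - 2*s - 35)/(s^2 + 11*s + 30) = (s - 7)/(s + 6)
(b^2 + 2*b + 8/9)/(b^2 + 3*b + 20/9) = (3*b + 2)/(3*b + 5)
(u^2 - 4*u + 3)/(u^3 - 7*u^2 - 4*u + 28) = (u^2 - 4*u + 3)/(u^3 - 7*u^2 - 4*u + 28)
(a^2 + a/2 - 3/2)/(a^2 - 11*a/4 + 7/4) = 2*(2*a + 3)/(4*a - 7)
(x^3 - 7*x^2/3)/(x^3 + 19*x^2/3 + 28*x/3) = x*(3*x - 7)/(3*x^2 + 19*x + 28)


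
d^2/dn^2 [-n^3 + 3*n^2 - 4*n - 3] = 6 - 6*n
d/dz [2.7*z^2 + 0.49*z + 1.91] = 5.4*z + 0.49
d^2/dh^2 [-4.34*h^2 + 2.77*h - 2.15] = -8.68000000000000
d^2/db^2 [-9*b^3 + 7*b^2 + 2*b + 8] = 14 - 54*b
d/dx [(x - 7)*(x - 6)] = 2*x - 13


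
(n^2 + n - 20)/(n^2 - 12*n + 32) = (n + 5)/(n - 8)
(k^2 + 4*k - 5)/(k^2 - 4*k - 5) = (-k^2 - 4*k + 5)/(-k^2 + 4*k + 5)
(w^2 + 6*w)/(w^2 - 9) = w*(w + 6)/(w^2 - 9)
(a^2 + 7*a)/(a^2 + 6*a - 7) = a/(a - 1)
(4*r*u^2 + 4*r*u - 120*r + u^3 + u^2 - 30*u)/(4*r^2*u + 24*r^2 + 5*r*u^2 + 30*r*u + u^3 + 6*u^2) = (u - 5)/(r + u)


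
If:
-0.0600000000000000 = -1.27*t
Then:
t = 0.05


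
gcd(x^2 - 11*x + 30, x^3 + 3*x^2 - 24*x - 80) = x - 5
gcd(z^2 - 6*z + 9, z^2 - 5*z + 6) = z - 3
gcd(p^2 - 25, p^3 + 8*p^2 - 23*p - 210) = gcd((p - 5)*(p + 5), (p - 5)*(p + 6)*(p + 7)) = p - 5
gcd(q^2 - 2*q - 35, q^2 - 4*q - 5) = 1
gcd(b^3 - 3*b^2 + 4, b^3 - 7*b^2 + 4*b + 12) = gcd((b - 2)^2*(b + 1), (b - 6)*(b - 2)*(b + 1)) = b^2 - b - 2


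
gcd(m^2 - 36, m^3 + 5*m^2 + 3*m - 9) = 1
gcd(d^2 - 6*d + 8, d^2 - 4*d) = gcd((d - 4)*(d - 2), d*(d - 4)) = d - 4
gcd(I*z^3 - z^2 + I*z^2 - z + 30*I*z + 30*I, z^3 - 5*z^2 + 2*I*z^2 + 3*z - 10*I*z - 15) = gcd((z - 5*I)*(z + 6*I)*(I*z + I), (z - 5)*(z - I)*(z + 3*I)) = 1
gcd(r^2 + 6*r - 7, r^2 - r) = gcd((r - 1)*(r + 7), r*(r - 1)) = r - 1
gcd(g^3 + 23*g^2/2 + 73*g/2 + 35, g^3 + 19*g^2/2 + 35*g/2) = g^2 + 19*g/2 + 35/2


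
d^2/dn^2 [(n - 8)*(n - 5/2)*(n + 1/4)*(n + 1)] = 12*n^2 - 111*n/2 + 57/4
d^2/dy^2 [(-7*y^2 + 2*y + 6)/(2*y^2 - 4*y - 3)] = 6*(-16*y^3 - 18*y^2 - 36*y + 15)/(8*y^6 - 48*y^5 + 60*y^4 + 80*y^3 - 90*y^2 - 108*y - 27)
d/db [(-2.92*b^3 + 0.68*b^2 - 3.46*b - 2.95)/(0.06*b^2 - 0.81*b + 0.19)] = (-0.1752*b^4 + 4.7304*b^3 - 2.0076*b^2 + 0.6124*b - 3.0469)/(0.0036*b^4 - 0.0972*b^3 + 0.6789*b^2 - 0.3078*b + 0.0361)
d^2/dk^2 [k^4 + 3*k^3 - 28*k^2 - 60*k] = 12*k^2 + 18*k - 56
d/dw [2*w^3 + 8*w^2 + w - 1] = 6*w^2 + 16*w + 1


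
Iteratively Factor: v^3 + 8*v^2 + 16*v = (v)*(v^2 + 8*v + 16) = v*(v + 4)*(v + 4)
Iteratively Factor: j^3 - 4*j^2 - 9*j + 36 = (j - 3)*(j^2 - j - 12) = (j - 4)*(j - 3)*(j + 3)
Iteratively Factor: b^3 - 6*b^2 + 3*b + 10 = (b - 5)*(b^2 - b - 2) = (b - 5)*(b - 2)*(b + 1)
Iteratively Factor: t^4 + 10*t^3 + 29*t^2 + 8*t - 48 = (t - 1)*(t^3 + 11*t^2 + 40*t + 48) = (t - 1)*(t + 4)*(t^2 + 7*t + 12) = (t - 1)*(t + 4)^2*(t + 3)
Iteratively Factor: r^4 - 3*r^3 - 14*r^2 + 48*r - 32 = (r - 4)*(r^3 + r^2 - 10*r + 8) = (r - 4)*(r + 4)*(r^2 - 3*r + 2) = (r - 4)*(r - 1)*(r + 4)*(r - 2)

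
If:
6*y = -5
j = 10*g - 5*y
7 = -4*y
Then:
No Solution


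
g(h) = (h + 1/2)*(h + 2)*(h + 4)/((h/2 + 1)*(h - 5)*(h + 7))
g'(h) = -(h + 1/2)*(h + 2)*(h + 4)/((h/2 + 1)*(h - 5)*(h + 7)^2) + (h + 1/2)*(h + 2)/((h/2 + 1)*(h - 5)*(h + 7)) + (h + 1/2)*(h + 4)/((h/2 + 1)*(h - 5)*(h + 7)) + (h + 2)*(h + 4)/((h/2 + 1)*(h - 5)*(h + 7)) - (h + 1/2)*(h + 2)*(h + 4)/((h/2 + 1)*(h - 5)^2*(h + 7)) - (h + 1/2)*(h + 2)*(h + 4)/(2*(h/2 + 1)^2*(h - 5)*(h + 7)) = (-5*h^2 - 148*h - 323)/(h^4 + 4*h^3 - 66*h^2 - 140*h + 1225)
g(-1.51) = 0.14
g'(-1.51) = -0.09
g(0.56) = -0.29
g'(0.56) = -0.36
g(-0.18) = -0.07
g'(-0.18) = -0.24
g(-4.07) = -0.02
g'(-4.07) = 0.28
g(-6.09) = -2.32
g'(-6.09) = 3.86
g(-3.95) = 0.01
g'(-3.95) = 0.25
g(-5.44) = -0.87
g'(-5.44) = 1.26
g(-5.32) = -0.73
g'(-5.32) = 1.07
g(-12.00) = 2.16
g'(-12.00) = 0.10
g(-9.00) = 3.04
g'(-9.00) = 0.77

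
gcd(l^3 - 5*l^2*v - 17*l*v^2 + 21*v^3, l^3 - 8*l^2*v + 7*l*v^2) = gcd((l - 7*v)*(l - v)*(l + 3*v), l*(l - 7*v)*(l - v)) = l^2 - 8*l*v + 7*v^2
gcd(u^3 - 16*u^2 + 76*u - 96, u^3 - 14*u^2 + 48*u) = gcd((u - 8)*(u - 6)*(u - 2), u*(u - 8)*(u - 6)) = u^2 - 14*u + 48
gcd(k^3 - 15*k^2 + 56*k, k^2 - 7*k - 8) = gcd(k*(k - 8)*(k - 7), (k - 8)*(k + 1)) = k - 8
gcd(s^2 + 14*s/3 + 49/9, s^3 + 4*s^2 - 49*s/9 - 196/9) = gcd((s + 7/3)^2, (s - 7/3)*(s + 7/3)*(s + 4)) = s + 7/3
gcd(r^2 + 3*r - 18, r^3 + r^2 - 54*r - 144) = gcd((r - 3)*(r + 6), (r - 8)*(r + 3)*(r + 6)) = r + 6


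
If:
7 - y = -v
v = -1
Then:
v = -1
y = 6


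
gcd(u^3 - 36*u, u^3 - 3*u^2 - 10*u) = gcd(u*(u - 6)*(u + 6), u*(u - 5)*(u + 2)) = u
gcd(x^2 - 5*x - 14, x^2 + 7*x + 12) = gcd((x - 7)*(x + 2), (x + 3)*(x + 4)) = 1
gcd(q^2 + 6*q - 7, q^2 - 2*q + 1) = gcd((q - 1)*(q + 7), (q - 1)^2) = q - 1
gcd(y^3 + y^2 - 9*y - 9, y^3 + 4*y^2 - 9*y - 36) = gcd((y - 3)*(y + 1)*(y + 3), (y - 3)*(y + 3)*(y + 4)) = y^2 - 9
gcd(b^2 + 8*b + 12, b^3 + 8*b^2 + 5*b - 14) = b + 2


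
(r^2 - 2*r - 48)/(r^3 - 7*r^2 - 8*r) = (r + 6)/(r*(r + 1))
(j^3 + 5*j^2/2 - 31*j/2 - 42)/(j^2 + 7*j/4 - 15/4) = 2*(2*j^2 - j - 28)/(4*j - 5)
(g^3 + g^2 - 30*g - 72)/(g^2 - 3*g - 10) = (-g^3 - g^2 + 30*g + 72)/(-g^2 + 3*g + 10)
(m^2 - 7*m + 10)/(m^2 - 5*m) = (m - 2)/m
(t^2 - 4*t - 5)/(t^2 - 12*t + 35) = (t + 1)/(t - 7)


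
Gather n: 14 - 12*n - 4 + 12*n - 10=0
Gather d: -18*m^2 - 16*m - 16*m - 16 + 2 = -18*m^2 - 32*m - 14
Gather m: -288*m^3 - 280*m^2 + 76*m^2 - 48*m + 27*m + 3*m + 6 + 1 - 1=-288*m^3 - 204*m^2 - 18*m + 6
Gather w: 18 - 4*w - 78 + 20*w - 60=16*w - 120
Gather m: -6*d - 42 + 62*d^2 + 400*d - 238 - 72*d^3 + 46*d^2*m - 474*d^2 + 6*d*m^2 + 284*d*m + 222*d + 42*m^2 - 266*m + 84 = -72*d^3 - 412*d^2 + 616*d + m^2*(6*d + 42) + m*(46*d^2 + 284*d - 266) - 196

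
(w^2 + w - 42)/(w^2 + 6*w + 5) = (w^2 + w - 42)/(w^2 + 6*w + 5)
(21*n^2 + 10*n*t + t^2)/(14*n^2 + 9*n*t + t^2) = (3*n + t)/(2*n + t)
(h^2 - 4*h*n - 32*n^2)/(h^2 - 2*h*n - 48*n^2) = (h + 4*n)/(h + 6*n)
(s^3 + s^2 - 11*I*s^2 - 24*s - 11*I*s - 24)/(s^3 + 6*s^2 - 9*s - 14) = (s^2 - 11*I*s - 24)/(s^2 + 5*s - 14)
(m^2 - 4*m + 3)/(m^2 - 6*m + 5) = (m - 3)/(m - 5)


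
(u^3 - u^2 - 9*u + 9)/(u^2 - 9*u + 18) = (u^2 + 2*u - 3)/(u - 6)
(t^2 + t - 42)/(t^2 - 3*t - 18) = (t + 7)/(t + 3)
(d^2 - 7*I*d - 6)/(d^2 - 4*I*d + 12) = (d - I)/(d + 2*I)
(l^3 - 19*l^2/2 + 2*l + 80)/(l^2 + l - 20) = (l^2 - 11*l/2 - 20)/(l + 5)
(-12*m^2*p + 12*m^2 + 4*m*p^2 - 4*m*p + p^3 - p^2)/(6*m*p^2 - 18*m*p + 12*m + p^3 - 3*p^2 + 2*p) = (-2*m + p)/(p - 2)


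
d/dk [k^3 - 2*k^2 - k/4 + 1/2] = 3*k^2 - 4*k - 1/4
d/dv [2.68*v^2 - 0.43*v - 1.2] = 5.36*v - 0.43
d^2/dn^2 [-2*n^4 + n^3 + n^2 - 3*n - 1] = -24*n^2 + 6*n + 2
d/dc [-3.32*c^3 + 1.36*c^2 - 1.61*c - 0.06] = -9.96*c^2 + 2.72*c - 1.61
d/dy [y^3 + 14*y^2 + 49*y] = 3*y^2 + 28*y + 49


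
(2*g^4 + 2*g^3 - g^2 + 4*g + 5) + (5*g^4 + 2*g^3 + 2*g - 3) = 7*g^4 + 4*g^3 - g^2 + 6*g + 2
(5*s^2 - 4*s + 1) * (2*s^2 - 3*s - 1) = 10*s^4 - 23*s^3 + 9*s^2 + s - 1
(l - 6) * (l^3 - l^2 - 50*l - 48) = l^4 - 7*l^3 - 44*l^2 + 252*l + 288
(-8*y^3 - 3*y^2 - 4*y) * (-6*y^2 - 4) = 48*y^5 + 18*y^4 + 56*y^3 + 12*y^2 + 16*y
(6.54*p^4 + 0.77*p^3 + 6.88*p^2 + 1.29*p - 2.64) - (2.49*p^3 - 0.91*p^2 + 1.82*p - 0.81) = 6.54*p^4 - 1.72*p^3 + 7.79*p^2 - 0.53*p - 1.83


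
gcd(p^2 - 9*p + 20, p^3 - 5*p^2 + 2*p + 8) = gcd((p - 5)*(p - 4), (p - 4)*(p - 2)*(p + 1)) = p - 4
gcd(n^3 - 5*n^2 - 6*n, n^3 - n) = n^2 + n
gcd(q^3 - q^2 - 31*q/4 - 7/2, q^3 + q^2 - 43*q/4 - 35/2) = q^2 - 3*q/2 - 7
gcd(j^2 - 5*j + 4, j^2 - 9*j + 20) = j - 4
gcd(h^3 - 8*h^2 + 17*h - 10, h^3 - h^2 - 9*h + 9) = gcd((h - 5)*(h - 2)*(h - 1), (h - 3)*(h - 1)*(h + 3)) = h - 1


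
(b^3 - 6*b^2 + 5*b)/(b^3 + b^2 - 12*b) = (b^2 - 6*b + 5)/(b^2 + b - 12)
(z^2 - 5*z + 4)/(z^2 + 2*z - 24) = (z - 1)/(z + 6)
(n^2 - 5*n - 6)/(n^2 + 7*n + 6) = (n - 6)/(n + 6)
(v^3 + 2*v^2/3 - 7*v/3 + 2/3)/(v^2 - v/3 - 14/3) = (3*v^2 - 4*v + 1)/(3*v - 7)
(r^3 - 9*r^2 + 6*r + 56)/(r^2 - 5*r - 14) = r - 4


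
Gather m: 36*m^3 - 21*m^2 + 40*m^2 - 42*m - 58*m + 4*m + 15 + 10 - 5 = 36*m^3 + 19*m^2 - 96*m + 20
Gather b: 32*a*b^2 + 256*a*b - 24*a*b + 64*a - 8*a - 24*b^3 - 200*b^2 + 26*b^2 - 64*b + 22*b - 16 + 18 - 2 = 56*a - 24*b^3 + b^2*(32*a - 174) + b*(232*a - 42)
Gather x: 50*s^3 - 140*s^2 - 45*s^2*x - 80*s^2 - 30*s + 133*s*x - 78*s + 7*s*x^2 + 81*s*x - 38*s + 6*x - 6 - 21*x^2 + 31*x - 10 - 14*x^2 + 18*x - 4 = 50*s^3 - 220*s^2 - 146*s + x^2*(7*s - 35) + x*(-45*s^2 + 214*s + 55) - 20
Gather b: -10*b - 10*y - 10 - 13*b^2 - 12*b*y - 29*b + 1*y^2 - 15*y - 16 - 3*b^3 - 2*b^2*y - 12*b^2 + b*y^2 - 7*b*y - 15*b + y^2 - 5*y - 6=-3*b^3 + b^2*(-2*y - 25) + b*(y^2 - 19*y - 54) + 2*y^2 - 30*y - 32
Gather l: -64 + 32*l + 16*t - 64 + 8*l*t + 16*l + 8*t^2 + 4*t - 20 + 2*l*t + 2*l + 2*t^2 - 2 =l*(10*t + 50) + 10*t^2 + 20*t - 150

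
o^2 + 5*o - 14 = (o - 2)*(o + 7)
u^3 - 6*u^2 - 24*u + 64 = (u - 8)*(u - 2)*(u + 4)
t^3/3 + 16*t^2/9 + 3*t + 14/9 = (t/3 + 1/3)*(t + 2)*(t + 7/3)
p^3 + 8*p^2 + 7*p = p*(p + 1)*(p + 7)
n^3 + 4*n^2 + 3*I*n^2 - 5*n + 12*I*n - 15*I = (n - 1)*(n + 5)*(n + 3*I)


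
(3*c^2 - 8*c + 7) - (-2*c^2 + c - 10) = 5*c^2 - 9*c + 17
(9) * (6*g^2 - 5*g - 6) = 54*g^2 - 45*g - 54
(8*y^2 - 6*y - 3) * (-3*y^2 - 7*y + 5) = -24*y^4 - 38*y^3 + 91*y^2 - 9*y - 15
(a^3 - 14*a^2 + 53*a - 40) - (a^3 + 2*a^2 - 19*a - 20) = -16*a^2 + 72*a - 20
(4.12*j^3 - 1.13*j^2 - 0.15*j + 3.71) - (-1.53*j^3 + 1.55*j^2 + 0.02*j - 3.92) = 5.65*j^3 - 2.68*j^2 - 0.17*j + 7.63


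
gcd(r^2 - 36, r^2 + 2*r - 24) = r + 6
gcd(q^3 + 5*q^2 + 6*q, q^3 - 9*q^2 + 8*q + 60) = q + 2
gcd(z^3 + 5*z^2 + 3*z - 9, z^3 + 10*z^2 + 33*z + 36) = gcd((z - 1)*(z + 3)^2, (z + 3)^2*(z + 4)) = z^2 + 6*z + 9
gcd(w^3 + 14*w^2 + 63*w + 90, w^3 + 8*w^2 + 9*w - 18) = w^2 + 9*w + 18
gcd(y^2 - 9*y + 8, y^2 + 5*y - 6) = y - 1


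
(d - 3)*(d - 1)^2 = d^3 - 5*d^2 + 7*d - 3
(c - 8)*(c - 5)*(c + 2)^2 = c^4 - 9*c^3 - 8*c^2 + 108*c + 160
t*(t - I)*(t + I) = t^3 + t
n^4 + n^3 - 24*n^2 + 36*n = n*(n - 3)*(n - 2)*(n + 6)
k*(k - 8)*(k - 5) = k^3 - 13*k^2 + 40*k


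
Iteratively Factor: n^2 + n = (n + 1)*(n)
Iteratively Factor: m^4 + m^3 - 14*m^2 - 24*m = (m)*(m^3 + m^2 - 14*m - 24) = m*(m + 2)*(m^2 - m - 12) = m*(m + 2)*(m + 3)*(m - 4)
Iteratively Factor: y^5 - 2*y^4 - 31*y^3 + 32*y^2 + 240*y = (y + 4)*(y^4 - 6*y^3 - 7*y^2 + 60*y) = y*(y + 4)*(y^3 - 6*y^2 - 7*y + 60) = y*(y + 3)*(y + 4)*(y^2 - 9*y + 20) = y*(y - 4)*(y + 3)*(y + 4)*(y - 5)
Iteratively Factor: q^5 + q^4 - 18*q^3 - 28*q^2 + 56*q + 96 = (q + 3)*(q^4 - 2*q^3 - 12*q^2 + 8*q + 32) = (q - 4)*(q + 3)*(q^3 + 2*q^2 - 4*q - 8) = (q - 4)*(q + 2)*(q + 3)*(q^2 - 4) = (q - 4)*(q - 2)*(q + 2)*(q + 3)*(q + 2)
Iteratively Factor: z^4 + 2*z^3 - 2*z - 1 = (z + 1)*(z^3 + z^2 - z - 1) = (z + 1)^2*(z^2 - 1) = (z - 1)*(z + 1)^2*(z + 1)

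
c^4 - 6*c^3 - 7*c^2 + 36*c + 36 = (c - 6)*(c - 3)*(c + 1)*(c + 2)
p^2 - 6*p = p*(p - 6)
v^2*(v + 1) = v^3 + v^2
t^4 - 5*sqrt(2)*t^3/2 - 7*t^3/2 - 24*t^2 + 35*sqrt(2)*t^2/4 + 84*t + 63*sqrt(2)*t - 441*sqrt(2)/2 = (t - 7/2)*(t - 3*sqrt(2))^2*(t + 7*sqrt(2)/2)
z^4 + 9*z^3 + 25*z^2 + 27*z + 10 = (z + 1)^2*(z + 2)*(z + 5)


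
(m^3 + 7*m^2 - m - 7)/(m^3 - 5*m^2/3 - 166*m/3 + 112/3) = 3*(m^2 - 1)/(3*m^2 - 26*m + 16)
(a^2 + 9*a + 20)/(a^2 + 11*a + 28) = (a + 5)/(a + 7)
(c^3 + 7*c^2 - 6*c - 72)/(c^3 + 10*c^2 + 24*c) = (c - 3)/c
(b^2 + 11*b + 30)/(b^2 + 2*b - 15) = (b + 6)/(b - 3)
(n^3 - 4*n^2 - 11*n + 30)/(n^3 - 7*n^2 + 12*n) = (n^3 - 4*n^2 - 11*n + 30)/(n*(n^2 - 7*n + 12))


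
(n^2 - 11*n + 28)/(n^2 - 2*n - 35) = (n - 4)/(n + 5)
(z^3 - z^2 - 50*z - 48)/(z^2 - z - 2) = (z^2 - 2*z - 48)/(z - 2)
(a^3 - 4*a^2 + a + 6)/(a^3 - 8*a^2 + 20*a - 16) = (a^2 - 2*a - 3)/(a^2 - 6*a + 8)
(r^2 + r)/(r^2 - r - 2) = r/(r - 2)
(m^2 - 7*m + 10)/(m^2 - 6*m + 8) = (m - 5)/(m - 4)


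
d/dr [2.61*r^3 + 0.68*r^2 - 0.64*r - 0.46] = 7.83*r^2 + 1.36*r - 0.64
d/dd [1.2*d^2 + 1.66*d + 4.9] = 2.4*d + 1.66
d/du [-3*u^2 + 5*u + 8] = 5 - 6*u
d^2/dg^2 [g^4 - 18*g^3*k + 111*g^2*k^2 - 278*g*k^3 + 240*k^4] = 12*g^2 - 108*g*k + 222*k^2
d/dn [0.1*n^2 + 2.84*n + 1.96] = 0.2*n + 2.84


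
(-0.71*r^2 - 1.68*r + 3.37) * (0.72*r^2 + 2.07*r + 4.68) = -0.5112*r^4 - 2.6793*r^3 - 4.374*r^2 - 0.8865*r + 15.7716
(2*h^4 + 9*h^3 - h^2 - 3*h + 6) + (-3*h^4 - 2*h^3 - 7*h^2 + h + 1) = -h^4 + 7*h^3 - 8*h^2 - 2*h + 7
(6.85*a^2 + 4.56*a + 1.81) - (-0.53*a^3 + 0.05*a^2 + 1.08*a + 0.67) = 0.53*a^3 + 6.8*a^2 + 3.48*a + 1.14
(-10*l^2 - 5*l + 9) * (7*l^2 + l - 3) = -70*l^4 - 45*l^3 + 88*l^2 + 24*l - 27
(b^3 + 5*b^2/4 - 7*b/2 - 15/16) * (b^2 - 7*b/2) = b^5 - 9*b^4/4 - 63*b^3/8 + 181*b^2/16 + 105*b/32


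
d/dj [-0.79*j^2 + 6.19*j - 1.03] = 6.19 - 1.58*j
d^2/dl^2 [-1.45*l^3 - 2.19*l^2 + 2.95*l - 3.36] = -8.7*l - 4.38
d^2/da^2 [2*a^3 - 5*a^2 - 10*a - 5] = 12*a - 10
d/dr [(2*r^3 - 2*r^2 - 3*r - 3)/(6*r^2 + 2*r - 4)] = (6*r^4 + 4*r^3 - 5*r^2 + 26*r + 9)/(2*(9*r^4 + 6*r^3 - 11*r^2 - 4*r + 4))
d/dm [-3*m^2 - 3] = -6*m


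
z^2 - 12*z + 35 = (z - 7)*(z - 5)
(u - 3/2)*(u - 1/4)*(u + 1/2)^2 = u^4 - 3*u^3/4 - 9*u^2/8 - u/16 + 3/32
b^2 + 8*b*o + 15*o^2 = (b + 3*o)*(b + 5*o)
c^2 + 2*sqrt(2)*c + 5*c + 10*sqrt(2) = (c + 5)*(c + 2*sqrt(2))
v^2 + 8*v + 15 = (v + 3)*(v + 5)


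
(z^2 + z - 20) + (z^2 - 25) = 2*z^2 + z - 45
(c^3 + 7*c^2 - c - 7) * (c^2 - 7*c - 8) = c^5 - 58*c^3 - 56*c^2 + 57*c + 56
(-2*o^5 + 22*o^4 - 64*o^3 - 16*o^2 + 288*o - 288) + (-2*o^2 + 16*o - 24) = -2*o^5 + 22*o^4 - 64*o^3 - 18*o^2 + 304*o - 312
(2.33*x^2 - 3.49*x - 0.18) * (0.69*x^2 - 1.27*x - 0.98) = 1.6077*x^4 - 5.3672*x^3 + 2.0247*x^2 + 3.6488*x + 0.1764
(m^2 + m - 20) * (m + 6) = m^3 + 7*m^2 - 14*m - 120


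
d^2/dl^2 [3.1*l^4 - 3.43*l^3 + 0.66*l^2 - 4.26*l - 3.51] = 37.2*l^2 - 20.58*l + 1.32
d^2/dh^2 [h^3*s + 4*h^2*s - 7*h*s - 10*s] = 2*s*(3*h + 4)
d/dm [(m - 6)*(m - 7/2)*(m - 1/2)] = 3*m^2 - 20*m + 103/4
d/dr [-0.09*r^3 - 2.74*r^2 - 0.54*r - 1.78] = -0.27*r^2 - 5.48*r - 0.54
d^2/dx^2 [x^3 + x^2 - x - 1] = 6*x + 2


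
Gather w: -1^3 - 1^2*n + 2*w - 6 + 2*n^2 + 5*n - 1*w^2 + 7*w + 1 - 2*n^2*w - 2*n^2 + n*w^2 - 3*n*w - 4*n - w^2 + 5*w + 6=w^2*(n - 2) + w*(-2*n^2 - 3*n + 14)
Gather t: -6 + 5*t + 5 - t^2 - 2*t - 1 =-t^2 + 3*t - 2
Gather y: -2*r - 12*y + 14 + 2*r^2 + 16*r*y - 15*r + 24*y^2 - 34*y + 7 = 2*r^2 - 17*r + 24*y^2 + y*(16*r - 46) + 21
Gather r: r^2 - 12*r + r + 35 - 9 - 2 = r^2 - 11*r + 24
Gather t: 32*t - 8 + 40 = 32*t + 32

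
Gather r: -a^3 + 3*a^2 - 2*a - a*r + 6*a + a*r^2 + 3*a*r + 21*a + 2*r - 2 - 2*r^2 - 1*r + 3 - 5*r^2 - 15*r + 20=-a^3 + 3*a^2 + 25*a + r^2*(a - 7) + r*(2*a - 14) + 21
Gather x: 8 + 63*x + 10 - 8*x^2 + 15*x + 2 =-8*x^2 + 78*x + 20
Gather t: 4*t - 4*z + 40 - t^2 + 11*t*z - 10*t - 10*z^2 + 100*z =-t^2 + t*(11*z - 6) - 10*z^2 + 96*z + 40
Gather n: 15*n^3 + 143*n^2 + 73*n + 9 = 15*n^3 + 143*n^2 + 73*n + 9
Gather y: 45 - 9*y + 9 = 54 - 9*y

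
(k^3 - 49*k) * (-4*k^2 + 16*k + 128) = -4*k^5 + 16*k^4 + 324*k^3 - 784*k^2 - 6272*k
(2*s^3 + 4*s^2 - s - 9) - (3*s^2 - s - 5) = 2*s^3 + s^2 - 4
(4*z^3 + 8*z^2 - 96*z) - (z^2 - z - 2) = 4*z^3 + 7*z^2 - 95*z + 2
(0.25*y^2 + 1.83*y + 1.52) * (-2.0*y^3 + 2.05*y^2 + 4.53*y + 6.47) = -0.5*y^5 - 3.1475*y^4 + 1.844*y^3 + 13.0234*y^2 + 18.7257*y + 9.8344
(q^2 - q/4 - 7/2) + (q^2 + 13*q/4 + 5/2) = 2*q^2 + 3*q - 1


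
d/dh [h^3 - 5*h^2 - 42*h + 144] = 3*h^2 - 10*h - 42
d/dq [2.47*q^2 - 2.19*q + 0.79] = 4.94*q - 2.19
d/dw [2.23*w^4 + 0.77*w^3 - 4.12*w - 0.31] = 8.92*w^3 + 2.31*w^2 - 4.12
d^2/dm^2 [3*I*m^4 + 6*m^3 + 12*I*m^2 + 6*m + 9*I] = 36*I*m^2 + 36*m + 24*I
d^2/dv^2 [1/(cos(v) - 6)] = (sin(v)^2 - 6*cos(v) + 1)/(cos(v) - 6)^3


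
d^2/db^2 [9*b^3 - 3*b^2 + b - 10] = 54*b - 6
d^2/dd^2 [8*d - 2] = 0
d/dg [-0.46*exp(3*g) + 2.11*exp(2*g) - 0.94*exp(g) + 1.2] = (-1.38*exp(2*g) + 4.22*exp(g) - 0.94)*exp(g)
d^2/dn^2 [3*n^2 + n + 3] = 6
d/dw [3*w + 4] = 3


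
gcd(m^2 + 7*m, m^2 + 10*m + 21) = m + 7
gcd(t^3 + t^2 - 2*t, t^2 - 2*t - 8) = t + 2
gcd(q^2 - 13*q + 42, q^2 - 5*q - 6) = q - 6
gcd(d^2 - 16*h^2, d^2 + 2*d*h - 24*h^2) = d - 4*h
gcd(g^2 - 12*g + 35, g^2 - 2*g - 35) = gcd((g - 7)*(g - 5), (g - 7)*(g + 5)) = g - 7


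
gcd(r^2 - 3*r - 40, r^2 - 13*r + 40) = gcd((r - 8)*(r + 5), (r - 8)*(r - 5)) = r - 8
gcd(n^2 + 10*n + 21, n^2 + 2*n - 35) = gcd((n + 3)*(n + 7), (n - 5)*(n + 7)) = n + 7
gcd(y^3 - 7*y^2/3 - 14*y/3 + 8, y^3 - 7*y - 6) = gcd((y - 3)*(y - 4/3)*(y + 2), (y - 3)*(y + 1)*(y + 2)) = y^2 - y - 6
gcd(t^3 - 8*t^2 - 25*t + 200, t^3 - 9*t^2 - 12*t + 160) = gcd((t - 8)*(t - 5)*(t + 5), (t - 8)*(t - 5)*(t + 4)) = t^2 - 13*t + 40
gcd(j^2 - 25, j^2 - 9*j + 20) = j - 5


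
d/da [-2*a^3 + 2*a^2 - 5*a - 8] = -6*a^2 + 4*a - 5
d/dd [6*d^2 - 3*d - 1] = 12*d - 3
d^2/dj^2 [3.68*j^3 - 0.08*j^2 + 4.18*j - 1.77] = 22.08*j - 0.16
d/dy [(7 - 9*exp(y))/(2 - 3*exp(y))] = 3*exp(y)/(3*exp(y) - 2)^2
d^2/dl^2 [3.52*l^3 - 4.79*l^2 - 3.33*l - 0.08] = 21.12*l - 9.58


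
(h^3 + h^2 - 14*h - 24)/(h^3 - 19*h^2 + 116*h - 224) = (h^2 + 5*h + 6)/(h^2 - 15*h + 56)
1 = 1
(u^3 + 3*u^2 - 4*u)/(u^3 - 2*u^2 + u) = (u + 4)/(u - 1)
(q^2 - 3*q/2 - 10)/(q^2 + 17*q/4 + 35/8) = 4*(q - 4)/(4*q + 7)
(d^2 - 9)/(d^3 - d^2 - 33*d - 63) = (d - 3)/(d^2 - 4*d - 21)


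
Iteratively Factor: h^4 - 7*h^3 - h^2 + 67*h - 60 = (h - 1)*(h^3 - 6*h^2 - 7*h + 60) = (h - 1)*(h + 3)*(h^2 - 9*h + 20) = (h - 4)*(h - 1)*(h + 3)*(h - 5)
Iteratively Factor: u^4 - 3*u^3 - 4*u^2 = (u - 4)*(u^3 + u^2) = u*(u - 4)*(u^2 + u) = u^2*(u - 4)*(u + 1)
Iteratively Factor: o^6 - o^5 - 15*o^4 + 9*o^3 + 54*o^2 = (o - 3)*(o^5 + 2*o^4 - 9*o^3 - 18*o^2) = o*(o - 3)*(o^4 + 2*o^3 - 9*o^2 - 18*o) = o^2*(o - 3)*(o^3 + 2*o^2 - 9*o - 18) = o^2*(o - 3)*(o + 3)*(o^2 - o - 6) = o^2*(o - 3)*(o + 2)*(o + 3)*(o - 3)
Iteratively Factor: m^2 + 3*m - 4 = (m - 1)*(m + 4)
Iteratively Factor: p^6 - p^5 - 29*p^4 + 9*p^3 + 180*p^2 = (p + 4)*(p^5 - 5*p^4 - 9*p^3 + 45*p^2) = (p - 3)*(p + 4)*(p^4 - 2*p^3 - 15*p^2) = p*(p - 3)*(p + 4)*(p^3 - 2*p^2 - 15*p) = p*(p - 5)*(p - 3)*(p + 4)*(p^2 + 3*p) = p^2*(p - 5)*(p - 3)*(p + 4)*(p + 3)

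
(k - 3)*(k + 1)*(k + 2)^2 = k^4 + 2*k^3 - 7*k^2 - 20*k - 12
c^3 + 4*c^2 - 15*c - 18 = (c - 3)*(c + 1)*(c + 6)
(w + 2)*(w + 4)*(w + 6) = w^3 + 12*w^2 + 44*w + 48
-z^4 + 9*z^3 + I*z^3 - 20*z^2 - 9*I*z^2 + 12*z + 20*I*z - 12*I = (z - 6)*(z - 2)*(I*z + 1)*(I*z - I)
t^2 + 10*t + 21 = (t + 3)*(t + 7)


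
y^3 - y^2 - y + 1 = (y - 1)^2*(y + 1)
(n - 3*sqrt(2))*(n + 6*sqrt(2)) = n^2 + 3*sqrt(2)*n - 36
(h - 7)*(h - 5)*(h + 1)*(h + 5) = h^4 - 6*h^3 - 32*h^2 + 150*h + 175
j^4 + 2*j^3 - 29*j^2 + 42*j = j*(j - 3)*(j - 2)*(j + 7)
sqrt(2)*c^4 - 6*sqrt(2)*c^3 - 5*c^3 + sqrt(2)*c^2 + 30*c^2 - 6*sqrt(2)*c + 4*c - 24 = (c - 6)*(c - 2*sqrt(2))*(c - sqrt(2))*(sqrt(2)*c + 1)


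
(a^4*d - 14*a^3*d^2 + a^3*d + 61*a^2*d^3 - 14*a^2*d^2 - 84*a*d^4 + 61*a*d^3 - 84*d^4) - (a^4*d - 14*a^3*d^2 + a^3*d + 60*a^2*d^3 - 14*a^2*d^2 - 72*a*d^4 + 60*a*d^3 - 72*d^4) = a^2*d^3 - 12*a*d^4 + a*d^3 - 12*d^4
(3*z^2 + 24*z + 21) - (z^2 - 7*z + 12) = 2*z^2 + 31*z + 9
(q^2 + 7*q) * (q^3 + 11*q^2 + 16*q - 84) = q^5 + 18*q^4 + 93*q^3 + 28*q^2 - 588*q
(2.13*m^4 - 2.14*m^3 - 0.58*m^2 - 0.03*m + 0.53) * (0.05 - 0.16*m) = -0.3408*m^5 + 0.4489*m^4 - 0.0142*m^3 - 0.0242*m^2 - 0.0863*m + 0.0265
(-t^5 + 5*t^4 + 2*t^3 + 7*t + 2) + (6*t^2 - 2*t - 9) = -t^5 + 5*t^4 + 2*t^3 + 6*t^2 + 5*t - 7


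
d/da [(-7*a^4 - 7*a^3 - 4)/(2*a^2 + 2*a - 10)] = (-7*a^2*(4*a + 3)*(a^2 + a - 5) + (2*a + 1)*(7*a^4 + 7*a^3 + 4))/(2*(a^2 + a - 5)^2)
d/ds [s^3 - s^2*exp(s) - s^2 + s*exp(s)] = -s^2*exp(s) + 3*s^2 - s*exp(s) - 2*s + exp(s)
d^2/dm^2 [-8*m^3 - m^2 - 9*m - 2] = -48*m - 2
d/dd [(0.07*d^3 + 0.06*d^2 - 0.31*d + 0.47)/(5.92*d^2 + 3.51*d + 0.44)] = (0.4144*d^4 + 0.4914*d^3 + 2.1382*d^2 - 5.512*d - 1.7861)/(35.0464*d^4 + 41.5584*d^3 + 17.5297*d^2 + 3.0888*d + 0.1936)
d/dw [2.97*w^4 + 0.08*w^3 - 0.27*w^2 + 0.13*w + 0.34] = 11.88*w^3 + 0.24*w^2 - 0.54*w + 0.13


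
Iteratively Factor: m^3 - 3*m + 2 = (m + 2)*(m^2 - 2*m + 1) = (m - 1)*(m + 2)*(m - 1)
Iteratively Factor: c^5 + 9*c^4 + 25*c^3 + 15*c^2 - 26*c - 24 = (c + 2)*(c^4 + 7*c^3 + 11*c^2 - 7*c - 12) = (c - 1)*(c + 2)*(c^3 + 8*c^2 + 19*c + 12) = (c - 1)*(c + 2)*(c + 3)*(c^2 + 5*c + 4) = (c - 1)*(c + 2)*(c + 3)*(c + 4)*(c + 1)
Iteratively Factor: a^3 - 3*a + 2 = (a - 1)*(a^2 + a - 2) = (a - 1)*(a + 2)*(a - 1)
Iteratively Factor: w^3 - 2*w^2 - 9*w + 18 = (w - 2)*(w^2 - 9) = (w - 3)*(w - 2)*(w + 3)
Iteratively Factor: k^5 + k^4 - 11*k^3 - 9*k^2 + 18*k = (k)*(k^4 + k^3 - 11*k^2 - 9*k + 18) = k*(k - 3)*(k^3 + 4*k^2 + k - 6) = k*(k - 3)*(k + 3)*(k^2 + k - 2) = k*(k - 3)*(k - 1)*(k + 3)*(k + 2)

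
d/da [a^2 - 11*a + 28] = 2*a - 11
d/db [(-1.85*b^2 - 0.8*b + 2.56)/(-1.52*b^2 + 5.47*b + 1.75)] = (-11.3355*b^2 + 1.3074*b - 15.4032)/(2.3104*b^4 - 16.6288*b^3 + 24.6009*b^2 + 19.145*b + 3.0625)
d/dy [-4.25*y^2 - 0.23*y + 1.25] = -8.5*y - 0.23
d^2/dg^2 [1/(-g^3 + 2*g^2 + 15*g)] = 2*(g*(3*g - 2)*(-g^2 + 2*g + 15) + (-3*g^2 + 4*g + 15)^2)/(g^3*(-g^2 + 2*g + 15)^3)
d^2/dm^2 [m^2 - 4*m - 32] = 2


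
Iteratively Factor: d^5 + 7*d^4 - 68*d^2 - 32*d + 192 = (d + 4)*(d^4 + 3*d^3 - 12*d^2 - 20*d + 48) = (d + 4)^2*(d^3 - d^2 - 8*d + 12) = (d + 3)*(d + 4)^2*(d^2 - 4*d + 4) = (d - 2)*(d + 3)*(d + 4)^2*(d - 2)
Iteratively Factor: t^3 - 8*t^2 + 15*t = (t)*(t^2 - 8*t + 15) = t*(t - 3)*(t - 5)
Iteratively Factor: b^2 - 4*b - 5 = (b - 5)*(b + 1)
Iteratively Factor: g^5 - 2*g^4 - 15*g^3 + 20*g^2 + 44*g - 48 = (g + 2)*(g^4 - 4*g^3 - 7*g^2 + 34*g - 24) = (g - 4)*(g + 2)*(g^3 - 7*g + 6) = (g - 4)*(g + 2)*(g + 3)*(g^2 - 3*g + 2) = (g - 4)*(g - 2)*(g + 2)*(g + 3)*(g - 1)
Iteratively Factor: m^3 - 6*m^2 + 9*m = (m)*(m^2 - 6*m + 9) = m*(m - 3)*(m - 3)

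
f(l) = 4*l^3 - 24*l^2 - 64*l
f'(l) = 12*l^2 - 48*l - 64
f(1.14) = -98.22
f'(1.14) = -103.12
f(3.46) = -343.07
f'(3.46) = -86.42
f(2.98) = -298.00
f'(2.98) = -100.48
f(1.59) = -146.36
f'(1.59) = -109.98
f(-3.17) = -165.71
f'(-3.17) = 208.75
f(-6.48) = -1681.44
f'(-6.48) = 750.92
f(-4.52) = -570.43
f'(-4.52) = 398.12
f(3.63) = -357.24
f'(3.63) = -80.12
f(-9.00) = -4284.00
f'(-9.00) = 1340.00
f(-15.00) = -17940.00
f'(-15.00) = 3356.00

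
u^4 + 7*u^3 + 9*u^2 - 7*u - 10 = (u - 1)*(u + 1)*(u + 2)*(u + 5)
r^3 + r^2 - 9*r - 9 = (r - 3)*(r + 1)*(r + 3)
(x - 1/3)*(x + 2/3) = x^2 + x/3 - 2/9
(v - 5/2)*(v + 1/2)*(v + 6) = v^3 + 4*v^2 - 53*v/4 - 15/2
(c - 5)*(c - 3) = c^2 - 8*c + 15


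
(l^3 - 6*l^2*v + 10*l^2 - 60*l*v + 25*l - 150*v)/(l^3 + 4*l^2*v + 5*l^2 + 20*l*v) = (l^2 - 6*l*v + 5*l - 30*v)/(l*(l + 4*v))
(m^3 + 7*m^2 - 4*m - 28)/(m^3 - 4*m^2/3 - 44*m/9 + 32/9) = 9*(m^2 + 5*m - 14)/(9*m^2 - 30*m + 16)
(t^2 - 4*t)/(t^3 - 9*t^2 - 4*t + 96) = t/(t^2 - 5*t - 24)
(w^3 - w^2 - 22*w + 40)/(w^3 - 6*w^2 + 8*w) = (w + 5)/w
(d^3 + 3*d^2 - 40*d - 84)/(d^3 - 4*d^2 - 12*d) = (d + 7)/d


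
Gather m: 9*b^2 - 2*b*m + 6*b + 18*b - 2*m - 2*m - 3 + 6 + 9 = 9*b^2 + 24*b + m*(-2*b - 4) + 12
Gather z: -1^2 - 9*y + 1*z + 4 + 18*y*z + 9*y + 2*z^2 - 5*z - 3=2*z^2 + z*(18*y - 4)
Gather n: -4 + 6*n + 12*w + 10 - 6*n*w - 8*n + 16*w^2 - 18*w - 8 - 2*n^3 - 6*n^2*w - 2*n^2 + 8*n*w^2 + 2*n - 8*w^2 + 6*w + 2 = -2*n^3 + n^2*(-6*w - 2) + n*(8*w^2 - 6*w) + 8*w^2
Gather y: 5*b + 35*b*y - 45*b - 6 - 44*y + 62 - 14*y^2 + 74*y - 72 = -40*b - 14*y^2 + y*(35*b + 30) - 16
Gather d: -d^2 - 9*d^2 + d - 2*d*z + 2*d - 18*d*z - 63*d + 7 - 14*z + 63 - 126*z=-10*d^2 + d*(-20*z - 60) - 140*z + 70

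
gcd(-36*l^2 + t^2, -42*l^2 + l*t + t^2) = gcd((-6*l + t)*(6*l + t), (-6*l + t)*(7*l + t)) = -6*l + t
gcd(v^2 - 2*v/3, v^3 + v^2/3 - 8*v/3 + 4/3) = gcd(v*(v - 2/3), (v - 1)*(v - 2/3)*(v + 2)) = v - 2/3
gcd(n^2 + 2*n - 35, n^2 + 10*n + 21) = n + 7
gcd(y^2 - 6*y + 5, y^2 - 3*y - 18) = 1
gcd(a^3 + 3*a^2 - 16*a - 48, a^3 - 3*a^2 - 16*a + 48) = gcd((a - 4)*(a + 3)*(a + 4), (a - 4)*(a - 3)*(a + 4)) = a^2 - 16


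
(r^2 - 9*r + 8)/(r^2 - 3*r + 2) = (r - 8)/(r - 2)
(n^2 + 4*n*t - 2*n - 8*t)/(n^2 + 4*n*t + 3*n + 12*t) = (n - 2)/(n + 3)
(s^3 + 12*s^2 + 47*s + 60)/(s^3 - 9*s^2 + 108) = (s^2 + 9*s + 20)/(s^2 - 12*s + 36)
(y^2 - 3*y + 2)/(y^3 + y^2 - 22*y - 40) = (y^2 - 3*y + 2)/(y^3 + y^2 - 22*y - 40)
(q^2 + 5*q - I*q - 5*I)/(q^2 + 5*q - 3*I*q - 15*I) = (q - I)/(q - 3*I)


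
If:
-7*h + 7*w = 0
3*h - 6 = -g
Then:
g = 6 - 3*w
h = w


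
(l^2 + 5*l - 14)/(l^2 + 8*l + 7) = (l - 2)/(l + 1)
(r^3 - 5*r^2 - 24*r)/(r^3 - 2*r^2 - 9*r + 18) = r*(r - 8)/(r^2 - 5*r + 6)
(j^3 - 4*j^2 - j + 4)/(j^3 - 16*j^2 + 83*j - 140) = (j^2 - 1)/(j^2 - 12*j + 35)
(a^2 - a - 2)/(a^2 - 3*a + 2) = (a + 1)/(a - 1)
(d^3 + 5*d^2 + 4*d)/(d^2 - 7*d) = (d^2 + 5*d + 4)/(d - 7)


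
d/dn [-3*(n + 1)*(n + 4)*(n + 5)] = -9*n^2 - 60*n - 87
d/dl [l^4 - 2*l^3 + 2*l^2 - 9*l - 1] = 4*l^3 - 6*l^2 + 4*l - 9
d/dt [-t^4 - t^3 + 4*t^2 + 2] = t*(-4*t^2 - 3*t + 8)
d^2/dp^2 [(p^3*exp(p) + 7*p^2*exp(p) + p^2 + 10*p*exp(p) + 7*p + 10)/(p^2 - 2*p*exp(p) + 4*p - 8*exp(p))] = (2*((p*exp(p) + 6*exp(p) - 1)*(p^3*exp(p) + 7*p^2*exp(p) + p^2 + 10*p*exp(p) + 7*p + 10) + 2*(p*exp(p) - p + 5*exp(p) - 2)*(p^3*exp(p) + 10*p^2*exp(p) + 24*p*exp(p) + 2*p + 10*exp(p) + 7))*(p^2 - 2*p*exp(p) + 4*p - 8*exp(p)) + (p^2 - 2*p*exp(p) + 4*p - 8*exp(p))^2*(p^3*exp(p) + 13*p^2*exp(p) + 44*p*exp(p) + 34*exp(p) + 2) + 8*(p*exp(p) - p + 5*exp(p) - 2)^2*(p^3*exp(p) + 7*p^2*exp(p) + p^2 + 10*p*exp(p) + 7*p + 10))/(p^2 - 2*p*exp(p) + 4*p - 8*exp(p))^3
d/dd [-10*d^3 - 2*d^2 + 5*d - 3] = -30*d^2 - 4*d + 5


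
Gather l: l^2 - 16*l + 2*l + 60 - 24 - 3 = l^2 - 14*l + 33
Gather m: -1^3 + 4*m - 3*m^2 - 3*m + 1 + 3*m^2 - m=0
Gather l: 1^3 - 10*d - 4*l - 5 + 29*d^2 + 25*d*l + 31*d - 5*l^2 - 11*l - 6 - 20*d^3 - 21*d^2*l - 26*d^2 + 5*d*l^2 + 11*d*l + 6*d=-20*d^3 + 3*d^2 + 27*d + l^2*(5*d - 5) + l*(-21*d^2 + 36*d - 15) - 10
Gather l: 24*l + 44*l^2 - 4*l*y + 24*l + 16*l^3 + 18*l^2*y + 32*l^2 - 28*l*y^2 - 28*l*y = 16*l^3 + l^2*(18*y + 76) + l*(-28*y^2 - 32*y + 48)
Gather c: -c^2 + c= -c^2 + c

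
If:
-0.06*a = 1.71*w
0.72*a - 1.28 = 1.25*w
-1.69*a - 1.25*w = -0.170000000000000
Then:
No Solution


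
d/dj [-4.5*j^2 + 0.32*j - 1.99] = 0.32 - 9.0*j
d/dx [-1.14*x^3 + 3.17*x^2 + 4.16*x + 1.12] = -3.42*x^2 + 6.34*x + 4.16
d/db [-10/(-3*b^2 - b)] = 10*(-6*b - 1)/(b^2*(3*b + 1)^2)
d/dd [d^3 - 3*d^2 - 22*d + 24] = 3*d^2 - 6*d - 22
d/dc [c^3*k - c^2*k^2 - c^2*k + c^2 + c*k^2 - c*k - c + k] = 3*c^2*k - 2*c*k^2 - 2*c*k + 2*c + k^2 - k - 1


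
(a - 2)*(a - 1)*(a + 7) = a^3 + 4*a^2 - 19*a + 14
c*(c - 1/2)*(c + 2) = c^3 + 3*c^2/2 - c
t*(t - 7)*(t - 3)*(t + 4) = t^4 - 6*t^3 - 19*t^2 + 84*t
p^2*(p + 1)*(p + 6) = p^4 + 7*p^3 + 6*p^2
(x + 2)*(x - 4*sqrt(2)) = x^2 - 4*sqrt(2)*x + 2*x - 8*sqrt(2)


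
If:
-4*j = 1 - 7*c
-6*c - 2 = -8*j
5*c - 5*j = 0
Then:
No Solution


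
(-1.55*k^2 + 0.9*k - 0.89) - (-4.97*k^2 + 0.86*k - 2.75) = 3.42*k^2 + 0.04*k + 1.86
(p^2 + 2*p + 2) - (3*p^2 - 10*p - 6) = -2*p^2 + 12*p + 8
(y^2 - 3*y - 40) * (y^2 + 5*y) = y^4 + 2*y^3 - 55*y^2 - 200*y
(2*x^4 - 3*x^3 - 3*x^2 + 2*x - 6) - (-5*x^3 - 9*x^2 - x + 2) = 2*x^4 + 2*x^3 + 6*x^2 + 3*x - 8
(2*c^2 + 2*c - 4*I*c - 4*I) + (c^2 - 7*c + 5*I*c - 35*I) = 3*c^2 - 5*c + I*c - 39*I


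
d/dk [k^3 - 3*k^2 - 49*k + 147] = 3*k^2 - 6*k - 49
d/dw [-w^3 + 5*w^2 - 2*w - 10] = -3*w^2 + 10*w - 2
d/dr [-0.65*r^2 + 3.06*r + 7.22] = 3.06 - 1.3*r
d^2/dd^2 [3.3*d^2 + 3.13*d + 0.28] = 6.60000000000000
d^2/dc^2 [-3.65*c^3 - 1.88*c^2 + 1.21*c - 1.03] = -21.9*c - 3.76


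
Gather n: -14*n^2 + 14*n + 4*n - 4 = -14*n^2 + 18*n - 4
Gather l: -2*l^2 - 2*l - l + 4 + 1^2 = -2*l^2 - 3*l + 5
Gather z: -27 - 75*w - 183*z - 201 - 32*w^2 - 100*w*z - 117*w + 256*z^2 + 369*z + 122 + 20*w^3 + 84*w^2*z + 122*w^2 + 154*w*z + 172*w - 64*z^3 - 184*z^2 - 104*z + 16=20*w^3 + 90*w^2 - 20*w - 64*z^3 + 72*z^2 + z*(84*w^2 + 54*w + 82) - 90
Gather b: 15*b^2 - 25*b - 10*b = 15*b^2 - 35*b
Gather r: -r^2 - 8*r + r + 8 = -r^2 - 7*r + 8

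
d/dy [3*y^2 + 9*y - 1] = 6*y + 9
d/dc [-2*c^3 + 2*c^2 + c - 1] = -6*c^2 + 4*c + 1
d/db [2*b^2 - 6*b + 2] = 4*b - 6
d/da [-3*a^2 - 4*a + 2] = -6*a - 4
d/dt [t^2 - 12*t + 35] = 2*t - 12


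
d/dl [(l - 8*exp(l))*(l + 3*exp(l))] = -5*l*exp(l) + 2*l - 48*exp(2*l) - 5*exp(l)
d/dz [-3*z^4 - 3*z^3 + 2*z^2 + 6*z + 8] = -12*z^3 - 9*z^2 + 4*z + 6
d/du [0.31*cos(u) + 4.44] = -0.31*sin(u)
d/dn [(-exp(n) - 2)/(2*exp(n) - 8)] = 3*exp(n)/(exp(n) - 4)^2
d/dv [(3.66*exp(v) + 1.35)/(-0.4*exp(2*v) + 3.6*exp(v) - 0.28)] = (1.464*exp(2*v) + 1.08*exp(v) - 5.8848)*exp(v)/(0.16*exp(4*v) - 2.88*exp(3*v) + 13.184*exp(2*v) - 2.016*exp(v) + 0.0784)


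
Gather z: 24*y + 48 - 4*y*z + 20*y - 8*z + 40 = 44*y + z*(-4*y - 8) + 88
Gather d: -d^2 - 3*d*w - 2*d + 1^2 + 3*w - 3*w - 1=-d^2 + d*(-3*w - 2)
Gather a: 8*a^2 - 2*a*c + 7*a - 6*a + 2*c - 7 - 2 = 8*a^2 + a*(1 - 2*c) + 2*c - 9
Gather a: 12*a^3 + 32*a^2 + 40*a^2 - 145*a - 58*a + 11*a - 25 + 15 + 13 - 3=12*a^3 + 72*a^2 - 192*a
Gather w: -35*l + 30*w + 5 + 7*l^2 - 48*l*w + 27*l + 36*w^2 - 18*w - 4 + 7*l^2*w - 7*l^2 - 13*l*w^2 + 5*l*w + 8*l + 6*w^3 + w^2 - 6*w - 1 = 6*w^3 + w^2*(37 - 13*l) + w*(7*l^2 - 43*l + 6)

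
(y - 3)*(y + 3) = y^2 - 9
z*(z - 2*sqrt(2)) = z^2 - 2*sqrt(2)*z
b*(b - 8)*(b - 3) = b^3 - 11*b^2 + 24*b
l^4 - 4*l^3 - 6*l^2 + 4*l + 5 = (l - 5)*(l - 1)*(l + 1)^2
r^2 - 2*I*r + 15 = (r - 5*I)*(r + 3*I)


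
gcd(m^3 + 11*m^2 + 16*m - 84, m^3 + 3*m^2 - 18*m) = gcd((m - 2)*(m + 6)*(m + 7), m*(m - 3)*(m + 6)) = m + 6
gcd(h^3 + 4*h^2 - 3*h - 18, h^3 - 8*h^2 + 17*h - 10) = h - 2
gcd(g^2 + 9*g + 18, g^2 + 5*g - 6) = g + 6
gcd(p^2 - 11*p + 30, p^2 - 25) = p - 5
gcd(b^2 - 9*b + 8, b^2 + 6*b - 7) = b - 1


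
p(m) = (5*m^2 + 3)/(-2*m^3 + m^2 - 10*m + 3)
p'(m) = 10*m/(-2*m^3 + m^2 - 10*m + 3) + (5*m^2 + 3)*(6*m^2 - 2*m + 10)/(-2*m^3 + m^2 - 10*m + 3)^2 = 2*(5*m^4 - 16*m^2 + 12*m + 15)/(4*m^6 - 4*m^5 + 41*m^4 - 32*m^3 + 106*m^2 - 60*m + 9)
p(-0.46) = 0.51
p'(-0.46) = 0.20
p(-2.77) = 0.51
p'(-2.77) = 0.05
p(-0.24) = 0.60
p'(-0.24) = 0.75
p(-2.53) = 0.52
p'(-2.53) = 0.04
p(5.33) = -0.45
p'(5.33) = 0.07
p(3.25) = -0.64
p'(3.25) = 0.12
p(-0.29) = 0.57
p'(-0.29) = 0.56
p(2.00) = -0.79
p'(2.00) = 0.13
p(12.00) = -0.21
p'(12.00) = 0.02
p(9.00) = -0.28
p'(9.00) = 0.03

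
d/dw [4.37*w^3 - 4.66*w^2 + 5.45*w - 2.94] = 13.11*w^2 - 9.32*w + 5.45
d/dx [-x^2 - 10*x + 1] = -2*x - 10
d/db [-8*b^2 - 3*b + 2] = -16*b - 3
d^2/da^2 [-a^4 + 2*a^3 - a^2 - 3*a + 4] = -12*a^2 + 12*a - 2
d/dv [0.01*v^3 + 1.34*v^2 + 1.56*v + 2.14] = 0.03*v^2 + 2.68*v + 1.56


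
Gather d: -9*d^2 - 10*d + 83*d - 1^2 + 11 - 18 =-9*d^2 + 73*d - 8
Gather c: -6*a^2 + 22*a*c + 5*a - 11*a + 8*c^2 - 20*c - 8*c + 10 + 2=-6*a^2 - 6*a + 8*c^2 + c*(22*a - 28) + 12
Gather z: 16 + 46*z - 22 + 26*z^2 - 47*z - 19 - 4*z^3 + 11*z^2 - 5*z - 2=-4*z^3 + 37*z^2 - 6*z - 27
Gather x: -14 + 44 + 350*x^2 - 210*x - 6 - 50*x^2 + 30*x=300*x^2 - 180*x + 24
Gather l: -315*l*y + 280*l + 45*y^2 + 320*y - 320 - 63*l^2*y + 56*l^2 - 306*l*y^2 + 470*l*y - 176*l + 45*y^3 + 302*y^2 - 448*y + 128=l^2*(56 - 63*y) + l*(-306*y^2 + 155*y + 104) + 45*y^3 + 347*y^2 - 128*y - 192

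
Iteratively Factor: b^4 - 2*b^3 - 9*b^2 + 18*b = (b + 3)*(b^3 - 5*b^2 + 6*b) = (b - 2)*(b + 3)*(b^2 - 3*b) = b*(b - 2)*(b + 3)*(b - 3)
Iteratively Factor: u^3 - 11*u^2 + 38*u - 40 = (u - 5)*(u^2 - 6*u + 8) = (u - 5)*(u - 2)*(u - 4)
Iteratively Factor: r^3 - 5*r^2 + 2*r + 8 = (r - 2)*(r^2 - 3*r - 4) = (r - 2)*(r + 1)*(r - 4)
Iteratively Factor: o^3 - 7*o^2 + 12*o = (o - 4)*(o^2 - 3*o) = o*(o - 4)*(o - 3)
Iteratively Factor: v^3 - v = (v - 1)*(v^2 + v) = v*(v - 1)*(v + 1)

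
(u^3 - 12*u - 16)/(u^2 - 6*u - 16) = (u^2 - 2*u - 8)/(u - 8)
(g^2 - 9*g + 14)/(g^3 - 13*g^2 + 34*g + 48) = (g^2 - 9*g + 14)/(g^3 - 13*g^2 + 34*g + 48)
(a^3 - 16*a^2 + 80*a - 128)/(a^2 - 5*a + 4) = (a^2 - 12*a + 32)/(a - 1)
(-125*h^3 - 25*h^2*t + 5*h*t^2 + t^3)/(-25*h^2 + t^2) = 5*h + t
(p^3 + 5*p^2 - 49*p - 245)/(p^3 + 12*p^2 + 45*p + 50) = (p^2 - 49)/(p^2 + 7*p + 10)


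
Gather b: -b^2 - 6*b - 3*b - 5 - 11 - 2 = -b^2 - 9*b - 18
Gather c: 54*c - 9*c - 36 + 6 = 45*c - 30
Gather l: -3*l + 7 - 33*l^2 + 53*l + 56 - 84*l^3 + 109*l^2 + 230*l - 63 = -84*l^3 + 76*l^2 + 280*l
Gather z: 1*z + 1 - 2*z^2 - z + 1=2 - 2*z^2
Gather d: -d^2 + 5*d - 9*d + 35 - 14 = -d^2 - 4*d + 21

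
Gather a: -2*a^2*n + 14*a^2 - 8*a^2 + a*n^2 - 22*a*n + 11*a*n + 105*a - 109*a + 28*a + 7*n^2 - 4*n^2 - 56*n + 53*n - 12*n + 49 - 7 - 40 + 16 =a^2*(6 - 2*n) + a*(n^2 - 11*n + 24) + 3*n^2 - 15*n + 18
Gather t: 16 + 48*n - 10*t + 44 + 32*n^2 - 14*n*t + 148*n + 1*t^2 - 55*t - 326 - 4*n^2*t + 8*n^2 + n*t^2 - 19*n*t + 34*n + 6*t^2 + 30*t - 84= 40*n^2 + 230*n + t^2*(n + 7) + t*(-4*n^2 - 33*n - 35) - 350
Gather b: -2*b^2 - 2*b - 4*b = -2*b^2 - 6*b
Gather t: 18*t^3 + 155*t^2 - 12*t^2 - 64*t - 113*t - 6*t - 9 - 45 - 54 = 18*t^3 + 143*t^2 - 183*t - 108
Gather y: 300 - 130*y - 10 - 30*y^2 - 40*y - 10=-30*y^2 - 170*y + 280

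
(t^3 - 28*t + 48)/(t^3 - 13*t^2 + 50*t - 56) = (t + 6)/(t - 7)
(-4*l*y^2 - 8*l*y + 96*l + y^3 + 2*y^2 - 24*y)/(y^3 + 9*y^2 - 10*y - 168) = (-4*l + y)/(y + 7)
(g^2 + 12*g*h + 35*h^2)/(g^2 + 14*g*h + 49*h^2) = (g + 5*h)/(g + 7*h)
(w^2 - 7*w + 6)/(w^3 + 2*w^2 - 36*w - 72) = (w - 1)/(w^2 + 8*w + 12)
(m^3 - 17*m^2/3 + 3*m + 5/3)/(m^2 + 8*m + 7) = (3*m^3 - 17*m^2 + 9*m + 5)/(3*(m^2 + 8*m + 7))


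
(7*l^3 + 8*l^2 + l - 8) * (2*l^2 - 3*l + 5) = 14*l^5 - 5*l^4 + 13*l^3 + 21*l^2 + 29*l - 40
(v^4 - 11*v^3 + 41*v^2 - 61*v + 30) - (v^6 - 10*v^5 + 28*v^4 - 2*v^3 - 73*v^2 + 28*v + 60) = -v^6 + 10*v^5 - 27*v^4 - 9*v^3 + 114*v^2 - 89*v - 30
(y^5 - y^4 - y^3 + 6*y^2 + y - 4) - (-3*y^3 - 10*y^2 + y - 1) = y^5 - y^4 + 2*y^3 + 16*y^2 - 3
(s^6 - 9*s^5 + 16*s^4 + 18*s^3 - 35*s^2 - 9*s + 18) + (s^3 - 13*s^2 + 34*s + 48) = s^6 - 9*s^5 + 16*s^4 + 19*s^3 - 48*s^2 + 25*s + 66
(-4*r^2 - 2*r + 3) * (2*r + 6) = -8*r^3 - 28*r^2 - 6*r + 18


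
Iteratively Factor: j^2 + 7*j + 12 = (j + 3)*(j + 4)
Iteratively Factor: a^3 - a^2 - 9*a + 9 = (a - 3)*(a^2 + 2*a - 3) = (a - 3)*(a + 3)*(a - 1)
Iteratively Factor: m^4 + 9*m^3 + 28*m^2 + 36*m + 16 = (m + 2)*(m^3 + 7*m^2 + 14*m + 8) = (m + 1)*(m + 2)*(m^2 + 6*m + 8) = (m + 1)*(m + 2)*(m + 4)*(m + 2)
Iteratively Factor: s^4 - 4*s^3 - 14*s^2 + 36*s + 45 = (s - 3)*(s^3 - s^2 - 17*s - 15) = (s - 5)*(s - 3)*(s^2 + 4*s + 3) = (s - 5)*(s - 3)*(s + 1)*(s + 3)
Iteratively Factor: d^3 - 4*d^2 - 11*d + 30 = (d - 5)*(d^2 + d - 6) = (d - 5)*(d + 3)*(d - 2)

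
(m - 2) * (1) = m - 2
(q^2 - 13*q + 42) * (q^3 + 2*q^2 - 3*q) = q^5 - 11*q^4 + 13*q^3 + 123*q^2 - 126*q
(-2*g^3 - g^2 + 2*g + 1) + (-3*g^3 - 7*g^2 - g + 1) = -5*g^3 - 8*g^2 + g + 2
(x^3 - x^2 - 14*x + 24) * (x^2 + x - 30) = x^5 - 45*x^3 + 40*x^2 + 444*x - 720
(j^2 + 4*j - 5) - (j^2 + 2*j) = 2*j - 5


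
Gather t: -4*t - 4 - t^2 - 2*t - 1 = -t^2 - 6*t - 5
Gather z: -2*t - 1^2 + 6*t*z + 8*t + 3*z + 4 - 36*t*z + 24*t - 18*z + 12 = 30*t + z*(-30*t - 15) + 15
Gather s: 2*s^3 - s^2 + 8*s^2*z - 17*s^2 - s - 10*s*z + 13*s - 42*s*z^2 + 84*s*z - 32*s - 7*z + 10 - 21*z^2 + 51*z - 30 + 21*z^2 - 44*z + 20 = 2*s^3 + s^2*(8*z - 18) + s*(-42*z^2 + 74*z - 20)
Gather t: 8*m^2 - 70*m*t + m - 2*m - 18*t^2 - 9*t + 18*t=8*m^2 - m - 18*t^2 + t*(9 - 70*m)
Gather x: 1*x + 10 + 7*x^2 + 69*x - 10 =7*x^2 + 70*x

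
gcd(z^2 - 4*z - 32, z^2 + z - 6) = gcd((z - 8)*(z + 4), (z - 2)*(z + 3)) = 1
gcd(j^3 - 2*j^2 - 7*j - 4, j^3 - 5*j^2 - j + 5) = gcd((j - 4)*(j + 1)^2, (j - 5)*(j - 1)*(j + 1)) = j + 1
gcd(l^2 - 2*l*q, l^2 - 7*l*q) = l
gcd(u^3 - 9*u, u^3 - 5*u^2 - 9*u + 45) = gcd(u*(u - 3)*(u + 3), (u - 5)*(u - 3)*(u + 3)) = u^2 - 9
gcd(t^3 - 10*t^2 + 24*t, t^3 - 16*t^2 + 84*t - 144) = t^2 - 10*t + 24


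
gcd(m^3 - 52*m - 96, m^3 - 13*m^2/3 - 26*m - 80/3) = m^2 - 6*m - 16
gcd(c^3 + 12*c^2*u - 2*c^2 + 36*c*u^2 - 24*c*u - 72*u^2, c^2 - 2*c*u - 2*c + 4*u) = c - 2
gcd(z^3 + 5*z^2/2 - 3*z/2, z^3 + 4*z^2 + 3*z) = z^2 + 3*z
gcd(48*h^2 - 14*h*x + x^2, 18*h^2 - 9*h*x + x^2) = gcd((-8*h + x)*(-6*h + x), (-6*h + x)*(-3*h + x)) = -6*h + x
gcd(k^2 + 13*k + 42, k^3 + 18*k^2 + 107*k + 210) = k^2 + 13*k + 42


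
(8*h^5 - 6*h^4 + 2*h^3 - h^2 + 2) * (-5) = -40*h^5 + 30*h^4 - 10*h^3 + 5*h^2 - 10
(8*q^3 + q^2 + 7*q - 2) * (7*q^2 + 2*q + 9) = 56*q^5 + 23*q^4 + 123*q^3 + 9*q^2 + 59*q - 18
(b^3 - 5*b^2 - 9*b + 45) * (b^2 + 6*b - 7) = b^5 + b^4 - 46*b^3 + 26*b^2 + 333*b - 315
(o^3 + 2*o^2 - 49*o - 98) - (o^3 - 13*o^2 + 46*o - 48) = 15*o^2 - 95*o - 50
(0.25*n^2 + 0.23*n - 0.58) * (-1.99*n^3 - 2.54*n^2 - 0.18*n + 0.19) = -0.4975*n^5 - 1.0927*n^4 + 0.525*n^3 + 1.4793*n^2 + 0.1481*n - 0.1102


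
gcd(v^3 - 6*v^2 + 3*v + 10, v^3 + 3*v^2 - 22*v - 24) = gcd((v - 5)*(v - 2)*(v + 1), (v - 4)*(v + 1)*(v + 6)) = v + 1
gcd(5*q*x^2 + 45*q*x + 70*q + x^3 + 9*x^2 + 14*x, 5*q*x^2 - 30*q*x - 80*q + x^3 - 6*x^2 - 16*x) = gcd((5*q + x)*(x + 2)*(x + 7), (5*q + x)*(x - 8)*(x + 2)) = 5*q*x + 10*q + x^2 + 2*x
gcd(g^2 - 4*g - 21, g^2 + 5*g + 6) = g + 3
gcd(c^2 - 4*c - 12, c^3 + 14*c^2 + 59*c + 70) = c + 2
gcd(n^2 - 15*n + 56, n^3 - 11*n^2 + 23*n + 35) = n - 7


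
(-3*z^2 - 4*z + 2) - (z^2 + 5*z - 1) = -4*z^2 - 9*z + 3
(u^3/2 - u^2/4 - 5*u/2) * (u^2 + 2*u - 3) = u^5/2 + 3*u^4/4 - 9*u^3/2 - 17*u^2/4 + 15*u/2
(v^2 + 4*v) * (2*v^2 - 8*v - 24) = 2*v^4 - 56*v^2 - 96*v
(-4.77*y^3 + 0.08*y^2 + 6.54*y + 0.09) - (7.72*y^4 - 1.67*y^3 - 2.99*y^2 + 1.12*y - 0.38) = -7.72*y^4 - 3.1*y^3 + 3.07*y^2 + 5.42*y + 0.47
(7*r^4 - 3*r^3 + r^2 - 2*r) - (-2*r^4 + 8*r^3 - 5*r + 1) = 9*r^4 - 11*r^3 + r^2 + 3*r - 1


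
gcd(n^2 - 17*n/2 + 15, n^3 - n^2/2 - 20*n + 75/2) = n - 5/2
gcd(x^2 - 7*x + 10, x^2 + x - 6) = x - 2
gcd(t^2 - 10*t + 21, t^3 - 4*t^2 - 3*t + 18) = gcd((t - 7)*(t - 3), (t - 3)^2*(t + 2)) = t - 3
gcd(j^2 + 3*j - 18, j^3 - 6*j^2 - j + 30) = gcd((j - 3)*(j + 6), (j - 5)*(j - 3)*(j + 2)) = j - 3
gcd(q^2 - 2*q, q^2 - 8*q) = q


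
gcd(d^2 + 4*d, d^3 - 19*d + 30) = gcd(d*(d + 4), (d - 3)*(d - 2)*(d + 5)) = 1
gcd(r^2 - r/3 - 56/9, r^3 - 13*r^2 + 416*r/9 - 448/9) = r - 8/3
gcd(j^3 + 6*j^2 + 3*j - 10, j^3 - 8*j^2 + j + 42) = j + 2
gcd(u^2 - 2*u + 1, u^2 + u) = 1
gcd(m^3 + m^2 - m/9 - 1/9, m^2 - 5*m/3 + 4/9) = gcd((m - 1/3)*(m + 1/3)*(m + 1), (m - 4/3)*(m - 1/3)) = m - 1/3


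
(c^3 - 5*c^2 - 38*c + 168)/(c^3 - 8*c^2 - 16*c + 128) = (c^2 - c - 42)/(c^2 - 4*c - 32)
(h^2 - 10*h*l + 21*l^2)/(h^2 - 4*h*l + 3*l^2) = (h - 7*l)/(h - l)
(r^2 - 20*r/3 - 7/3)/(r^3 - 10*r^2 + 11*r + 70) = (r + 1/3)/(r^2 - 3*r - 10)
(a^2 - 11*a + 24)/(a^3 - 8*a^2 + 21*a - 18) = (a - 8)/(a^2 - 5*a + 6)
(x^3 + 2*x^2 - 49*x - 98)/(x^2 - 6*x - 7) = (x^2 + 9*x + 14)/(x + 1)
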